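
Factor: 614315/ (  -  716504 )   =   - 2^(-3) * 5^1*13^2*727^1*89563^( - 1)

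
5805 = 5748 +57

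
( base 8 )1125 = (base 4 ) 21111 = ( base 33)i3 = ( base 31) J8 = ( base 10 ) 597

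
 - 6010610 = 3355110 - 9365720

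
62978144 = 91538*688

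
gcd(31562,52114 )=734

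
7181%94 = 37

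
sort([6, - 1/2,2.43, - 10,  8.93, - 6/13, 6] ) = [ - 10 ,-1/2, - 6/13  ,  2.43, 6,6, 8.93]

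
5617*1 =5617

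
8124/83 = 8124/83 = 97.88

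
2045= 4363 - 2318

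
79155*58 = 4590990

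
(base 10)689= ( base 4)22301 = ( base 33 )KT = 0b1010110001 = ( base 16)2b1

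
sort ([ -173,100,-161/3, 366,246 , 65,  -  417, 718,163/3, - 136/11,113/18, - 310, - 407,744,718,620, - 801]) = [ - 801,- 417 , - 407,-310, - 173,  -  161/3, - 136/11, 113/18,  163/3, 65, 100,  246, 366, 620,718, 718, 744]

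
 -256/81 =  - 256/81 = - 3.16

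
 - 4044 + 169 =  - 3875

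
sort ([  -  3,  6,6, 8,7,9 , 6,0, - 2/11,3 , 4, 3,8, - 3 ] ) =[ - 3 ,-3 , - 2/11,0,3,  3,4, 6 , 6, 6,7, 8 , 8 , 9 ] 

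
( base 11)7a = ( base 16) 57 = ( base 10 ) 87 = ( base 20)47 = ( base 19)4B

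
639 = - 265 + 904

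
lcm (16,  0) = 0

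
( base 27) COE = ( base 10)9410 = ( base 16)24c2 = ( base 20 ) 13aa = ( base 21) 1072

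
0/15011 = 0= 0.00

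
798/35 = 22 + 4/5 = 22.80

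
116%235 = 116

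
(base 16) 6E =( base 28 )3Q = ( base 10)110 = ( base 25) 4a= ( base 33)3b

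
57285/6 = 9547 + 1/2   =  9547.50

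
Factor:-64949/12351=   -  3^( - 1)*23^( - 1 )*107^1*179^ (-1 )*607^1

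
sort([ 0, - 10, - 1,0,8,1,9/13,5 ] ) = [ - 10, - 1, 0, 0, 9/13,1 , 5,8 ] 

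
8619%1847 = 1231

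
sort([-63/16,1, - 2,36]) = [ - 63/16, - 2,  1, 36] 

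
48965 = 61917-12952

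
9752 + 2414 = 12166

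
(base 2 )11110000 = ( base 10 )240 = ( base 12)180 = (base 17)e2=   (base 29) 88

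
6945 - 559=6386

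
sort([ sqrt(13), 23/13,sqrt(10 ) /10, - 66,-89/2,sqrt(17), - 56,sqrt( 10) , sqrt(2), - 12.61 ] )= [-66, - 56,-89/2,-12.61,sqrt(10 ) /10, sqrt(2 ),23/13, sqrt (10),sqrt(13), sqrt(17) ] 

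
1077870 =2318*465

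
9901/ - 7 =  - 9901/7 = - 1414.43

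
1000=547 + 453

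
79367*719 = 57064873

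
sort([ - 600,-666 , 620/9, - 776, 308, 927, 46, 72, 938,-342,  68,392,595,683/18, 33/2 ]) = [ - 776, - 666 , - 600 , - 342, 33/2, 683/18, 46, 68,620/9, 72,308, 392, 595,927, 938]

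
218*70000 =15260000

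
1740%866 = 8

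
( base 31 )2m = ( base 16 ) 54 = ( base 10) 84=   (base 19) 48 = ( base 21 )40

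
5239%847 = 157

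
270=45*6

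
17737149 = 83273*213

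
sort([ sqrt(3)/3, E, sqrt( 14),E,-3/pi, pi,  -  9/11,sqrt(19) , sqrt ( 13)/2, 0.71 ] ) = [-3/pi, - 9/11, sqrt ( 3)/3, 0.71, sqrt( 13)/2 , E, E, pi, sqrt( 14),sqrt ( 19 ) ] 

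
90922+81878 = 172800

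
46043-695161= - 649118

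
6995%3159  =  677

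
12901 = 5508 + 7393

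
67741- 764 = 66977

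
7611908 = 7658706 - 46798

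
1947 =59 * 33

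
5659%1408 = 27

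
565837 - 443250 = 122587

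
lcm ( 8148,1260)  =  122220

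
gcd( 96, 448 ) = 32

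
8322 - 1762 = 6560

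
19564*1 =19564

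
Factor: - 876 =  - 2^2*3^1*73^1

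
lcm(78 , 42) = 546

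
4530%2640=1890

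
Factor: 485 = 5^1*97^1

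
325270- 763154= - 437884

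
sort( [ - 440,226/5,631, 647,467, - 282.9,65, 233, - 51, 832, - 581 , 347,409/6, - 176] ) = [-581,  -  440, - 282.9, - 176, - 51,226/5,  65, 409/6,233,347, 467, 631, 647, 832 ]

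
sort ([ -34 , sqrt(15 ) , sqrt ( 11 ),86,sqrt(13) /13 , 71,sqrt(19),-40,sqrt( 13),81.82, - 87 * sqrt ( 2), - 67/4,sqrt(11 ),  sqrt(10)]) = [ - 87*sqrt( 2 ), - 40, - 34,  -  67/4,sqrt ( 13 ) /13,sqrt( 10),sqrt(11),  sqrt(11 ),sqrt(13 ), sqrt( 15 ),sqrt( 19 ), 71,81.82,86] 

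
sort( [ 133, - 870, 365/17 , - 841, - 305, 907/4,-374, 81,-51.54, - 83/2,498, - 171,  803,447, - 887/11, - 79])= [ - 870 , - 841, - 374, - 305, - 171, - 887/11,-79, - 51.54 ,-83/2,  365/17, 81,133, 907/4, 447, 498, 803] 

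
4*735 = 2940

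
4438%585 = 343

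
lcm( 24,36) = 72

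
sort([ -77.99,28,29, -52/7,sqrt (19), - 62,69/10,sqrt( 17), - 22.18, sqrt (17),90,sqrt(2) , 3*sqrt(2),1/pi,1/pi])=[ - 77.99, - 62, - 22.18, -52/7, 1/pi,1/pi, sqrt( 2 ), sqrt( 17),sqrt(17 ) , 3*sqrt( 2),sqrt(19), 69/10 , 28,29,90]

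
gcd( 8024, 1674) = 2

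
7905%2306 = 987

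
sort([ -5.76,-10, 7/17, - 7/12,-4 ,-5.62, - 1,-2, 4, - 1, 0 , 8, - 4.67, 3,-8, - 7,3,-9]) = [ - 10,-9,  -  8, - 7,-5.76,-5.62, - 4.67,  -  4, - 2, - 1 , - 1, - 7/12, 0,7/17, 3, 3,4, 8]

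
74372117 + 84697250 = 159069367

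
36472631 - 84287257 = - 47814626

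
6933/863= 8 + 29/863 = 8.03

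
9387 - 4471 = 4916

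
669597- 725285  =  -55688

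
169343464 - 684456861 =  - 515113397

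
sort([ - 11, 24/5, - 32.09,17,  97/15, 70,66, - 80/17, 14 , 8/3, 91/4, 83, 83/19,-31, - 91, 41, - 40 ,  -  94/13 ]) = [ - 91,  -  40,- 32.09,-31,-11,-94/13,-80/17, 8/3,  83/19,24/5, 97/15, 14, 17, 91/4, 41,66,70, 83 ]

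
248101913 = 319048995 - 70947082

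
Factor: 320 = 2^6 * 5^1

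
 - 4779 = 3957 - 8736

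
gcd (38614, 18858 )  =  898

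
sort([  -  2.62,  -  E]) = [ - E, - 2.62]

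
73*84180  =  6145140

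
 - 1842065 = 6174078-8016143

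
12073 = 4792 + 7281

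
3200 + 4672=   7872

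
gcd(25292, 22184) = 4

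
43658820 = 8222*5310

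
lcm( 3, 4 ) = 12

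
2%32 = 2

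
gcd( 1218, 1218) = 1218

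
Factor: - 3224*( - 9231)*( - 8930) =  - 265763443920 =- 2^4 * 3^1*5^1*13^1*17^1*19^1*31^1*47^1*181^1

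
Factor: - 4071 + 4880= 809^1 = 809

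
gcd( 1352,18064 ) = 8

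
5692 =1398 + 4294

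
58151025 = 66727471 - 8576446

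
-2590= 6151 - 8741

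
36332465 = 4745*7657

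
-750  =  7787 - 8537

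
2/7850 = 1/3925=0.00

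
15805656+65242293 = 81047949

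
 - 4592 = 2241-6833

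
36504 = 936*39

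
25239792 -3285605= 21954187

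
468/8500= 117/2125 = 0.06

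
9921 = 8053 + 1868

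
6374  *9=57366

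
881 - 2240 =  - 1359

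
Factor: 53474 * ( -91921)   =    -  4915383554 = - 2^1*26737^1 * 91921^1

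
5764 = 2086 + 3678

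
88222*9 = 793998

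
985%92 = 65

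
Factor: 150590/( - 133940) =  - 407/362 =- 2^( - 1)*11^1* 37^1*181^( - 1) 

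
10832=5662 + 5170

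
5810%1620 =950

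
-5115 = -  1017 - 4098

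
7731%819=360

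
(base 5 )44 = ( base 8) 30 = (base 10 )24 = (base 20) 14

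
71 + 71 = 142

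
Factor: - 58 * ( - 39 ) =2^1 * 3^1 * 13^1*29^1 = 2262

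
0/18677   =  0  =  0.00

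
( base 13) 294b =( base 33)5G5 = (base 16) 175a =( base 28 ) 7HE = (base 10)5978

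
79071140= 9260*8539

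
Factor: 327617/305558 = 2^ ( - 1)*11^( - 1 )*17^ ( - 1 ) *401^1 = 401/374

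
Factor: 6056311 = 6056311^1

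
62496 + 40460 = 102956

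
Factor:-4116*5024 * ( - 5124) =2^9*3^2*7^4*61^1 * 157^1  =  105958089216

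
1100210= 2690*409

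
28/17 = 28/17=1.65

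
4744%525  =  19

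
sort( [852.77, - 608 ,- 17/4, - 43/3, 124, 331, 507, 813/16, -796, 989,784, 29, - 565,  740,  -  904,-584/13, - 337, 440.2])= [ - 904, - 796, - 608, - 565, - 337, - 584/13 ,  -  43/3 ,- 17/4, 29,813/16,124,331,440.2,  507,740, 784, 852.77 , 989 ] 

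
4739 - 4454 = 285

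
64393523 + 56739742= 121133265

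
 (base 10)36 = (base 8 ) 44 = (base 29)17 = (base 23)1d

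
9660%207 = 138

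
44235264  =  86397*512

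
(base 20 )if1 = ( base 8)16515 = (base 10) 7501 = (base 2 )1110101001101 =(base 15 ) 2351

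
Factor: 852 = 2^2*3^1*71^1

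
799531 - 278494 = 521037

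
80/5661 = 80/5661 = 0.01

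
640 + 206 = 846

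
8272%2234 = 1570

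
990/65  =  15 + 3/13 = 15.23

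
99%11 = 0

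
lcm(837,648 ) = 20088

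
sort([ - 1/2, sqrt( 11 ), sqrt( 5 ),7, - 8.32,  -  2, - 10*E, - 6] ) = [ - 10*E, - 8.32, -6 , - 2, - 1/2 , sqrt( 5), sqrt( 11 ),  7]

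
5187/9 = 1729/3 = 576.33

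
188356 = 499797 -311441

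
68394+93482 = 161876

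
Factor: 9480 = 2^3*3^1*5^1*79^1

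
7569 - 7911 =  - 342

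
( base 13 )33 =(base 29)1d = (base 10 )42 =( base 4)222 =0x2a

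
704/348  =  176/87 = 2.02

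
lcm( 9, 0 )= 0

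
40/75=8/15 =0.53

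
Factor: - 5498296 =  - 2^3 *19^1*61^1*593^1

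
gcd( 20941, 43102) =1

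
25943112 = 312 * 83151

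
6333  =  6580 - 247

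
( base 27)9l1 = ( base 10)7129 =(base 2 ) 1101111011001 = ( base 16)1bd9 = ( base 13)3325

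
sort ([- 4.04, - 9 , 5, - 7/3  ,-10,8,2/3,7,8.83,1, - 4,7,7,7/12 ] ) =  [-10, - 9 ,-4.04, - 4,- 7/3,7/12, 2/3, 1,5,7, 7, 7,8,8.83] 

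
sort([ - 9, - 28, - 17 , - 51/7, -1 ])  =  [-28 , - 17, - 9, - 51/7, - 1 ] 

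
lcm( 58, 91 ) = 5278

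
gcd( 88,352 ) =88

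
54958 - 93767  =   - 38809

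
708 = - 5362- - 6070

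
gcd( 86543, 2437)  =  1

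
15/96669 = 5/32223 = 0.00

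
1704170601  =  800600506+903570095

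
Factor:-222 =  - 2^1*3^1 * 37^1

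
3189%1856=1333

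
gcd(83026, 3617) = 1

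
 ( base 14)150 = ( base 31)8i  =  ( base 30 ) 8q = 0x10A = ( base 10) 266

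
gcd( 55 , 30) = 5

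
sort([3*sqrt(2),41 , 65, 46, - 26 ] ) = [ - 26,  3*sqrt( 2),41 , 46,65 ] 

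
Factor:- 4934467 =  - 4934467^1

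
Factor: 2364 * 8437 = 2^2*3^1*11^1*13^1*59^1*197^1 = 19945068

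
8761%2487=1300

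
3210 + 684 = 3894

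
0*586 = 0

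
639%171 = 126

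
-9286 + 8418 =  - 868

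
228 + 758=986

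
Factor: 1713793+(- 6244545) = -4530752 =- 2^6*70793^1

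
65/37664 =65/37664 = 0.00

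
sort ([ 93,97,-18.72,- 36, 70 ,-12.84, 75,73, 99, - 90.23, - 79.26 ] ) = [ - 90.23, - 79.26,-36, - 18.72,- 12.84,70, 73, 75, 93, 97, 99]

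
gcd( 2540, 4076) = 4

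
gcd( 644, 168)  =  28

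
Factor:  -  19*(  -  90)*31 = 2^1*3^2*5^1*19^1*31^1= 53010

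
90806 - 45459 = 45347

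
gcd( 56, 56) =56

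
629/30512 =629/30512=0.02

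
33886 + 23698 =57584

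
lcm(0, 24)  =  0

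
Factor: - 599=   -  599^1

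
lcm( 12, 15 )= 60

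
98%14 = 0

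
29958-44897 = -14939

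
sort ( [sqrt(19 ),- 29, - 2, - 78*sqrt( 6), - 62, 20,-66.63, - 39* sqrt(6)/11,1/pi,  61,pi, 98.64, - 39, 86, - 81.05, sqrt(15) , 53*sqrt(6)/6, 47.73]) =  [ - 78* sqrt( 6), - 81.05, - 66.63, - 62,- 39, - 29, - 39*sqrt (6)/11, - 2, 1/pi, pi, sqrt( 15), sqrt(19),20,  53 *sqrt(6)/6, 47.73,61,86,  98.64]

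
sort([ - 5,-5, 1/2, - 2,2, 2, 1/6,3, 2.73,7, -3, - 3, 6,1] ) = [ - 5,-5 ,-3, - 3, - 2 , 1/6, 1/2,1, 2 , 2, 2.73,3, 6 , 7 ]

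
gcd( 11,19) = 1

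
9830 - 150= 9680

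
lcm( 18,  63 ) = 126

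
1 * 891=891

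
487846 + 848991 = 1336837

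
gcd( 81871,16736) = 1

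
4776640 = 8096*590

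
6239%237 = 77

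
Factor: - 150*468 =  -  70200 = -  2^3 * 3^3*5^2*13^1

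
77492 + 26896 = 104388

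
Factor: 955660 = 2^2*5^1*71^1*673^1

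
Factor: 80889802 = 2^1*7^1 * 19^1*41^1 * 7417^1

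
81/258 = 27/86 = 0.31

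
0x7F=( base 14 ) 91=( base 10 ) 127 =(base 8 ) 177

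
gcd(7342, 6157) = 1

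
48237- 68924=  - 20687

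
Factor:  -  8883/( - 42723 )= 21/101 =3^1*7^1* 101^( - 1) 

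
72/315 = 8/35=0.23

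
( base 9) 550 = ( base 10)450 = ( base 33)DL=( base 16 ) 1C2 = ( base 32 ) e2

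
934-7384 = - 6450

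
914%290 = 44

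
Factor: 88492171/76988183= 709^( - 1 )*4253^1*20807^1*108587^( - 1 ) 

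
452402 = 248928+203474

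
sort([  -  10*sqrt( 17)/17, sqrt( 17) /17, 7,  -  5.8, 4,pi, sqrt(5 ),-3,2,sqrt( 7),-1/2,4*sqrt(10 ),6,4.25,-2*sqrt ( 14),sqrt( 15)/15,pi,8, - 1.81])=[ - 2*sqrt( 14 ),-5.8, - 3,-10*sqrt( 17 )/17, - 1.81, - 1/2,sqrt(17 )/17,  sqrt( 15 )/15,2, sqrt ( 5), sqrt( 7 ), pi,pi,4,4.25,6, 7, 8,4*sqrt(10)]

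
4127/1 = 4127= 4127.00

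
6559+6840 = 13399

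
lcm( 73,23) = 1679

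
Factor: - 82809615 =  - 3^1*5^1* 7^1*43^1*18341^1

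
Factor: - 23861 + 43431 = 19570  =  2^1*5^1*19^1 *103^1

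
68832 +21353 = 90185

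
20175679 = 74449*271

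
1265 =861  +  404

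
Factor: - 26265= - 3^1* 5^1* 17^1*103^1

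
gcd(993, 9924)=3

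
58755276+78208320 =136963596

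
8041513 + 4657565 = 12699078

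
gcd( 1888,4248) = 472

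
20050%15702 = 4348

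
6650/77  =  86+4/11 = 86.36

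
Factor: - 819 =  - 3^2*7^1*13^1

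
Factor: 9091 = 9091^1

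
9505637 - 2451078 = 7054559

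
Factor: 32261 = 32261^1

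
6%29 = 6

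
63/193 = 63/193 = 0.33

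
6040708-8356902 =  - 2316194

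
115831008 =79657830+36173178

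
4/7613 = 4/7613 = 0.00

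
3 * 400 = 1200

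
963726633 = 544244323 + 419482310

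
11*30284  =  333124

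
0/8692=0  =  0.00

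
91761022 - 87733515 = 4027507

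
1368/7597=1368/7597 =0.18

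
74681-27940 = 46741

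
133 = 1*133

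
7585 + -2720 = 4865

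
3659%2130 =1529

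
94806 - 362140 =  - 267334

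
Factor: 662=2^1*331^1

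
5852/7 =836  =  836.00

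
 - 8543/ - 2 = 8543/2 = 4271.50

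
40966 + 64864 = 105830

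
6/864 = 1/144 = 0.01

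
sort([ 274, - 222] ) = [ - 222,274]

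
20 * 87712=1754240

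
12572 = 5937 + 6635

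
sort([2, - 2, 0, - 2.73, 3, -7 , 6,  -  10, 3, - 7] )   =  [ - 10,-7 , - 7 , - 2.73, - 2, 0, 2, 3, 3, 6] 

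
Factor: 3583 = 3583^1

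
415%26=25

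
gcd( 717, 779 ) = 1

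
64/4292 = 16/1073  =  0.01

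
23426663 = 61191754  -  37765091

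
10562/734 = 14+143/367 = 14.39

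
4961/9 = 551 + 2/9 = 551.22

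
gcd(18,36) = 18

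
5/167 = 5/167 = 0.03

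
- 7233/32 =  - 227+ 31/32=-226.03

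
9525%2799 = 1128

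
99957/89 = 1123  +  10/89 = 1123.11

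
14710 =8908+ 5802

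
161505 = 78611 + 82894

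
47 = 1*47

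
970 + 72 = 1042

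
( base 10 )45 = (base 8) 55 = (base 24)1L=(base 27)1i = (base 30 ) 1F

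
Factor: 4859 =43^1*113^1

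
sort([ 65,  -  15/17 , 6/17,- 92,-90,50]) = [ - 92, -90,-15/17,6/17,  50 , 65]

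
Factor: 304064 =2^6*4751^1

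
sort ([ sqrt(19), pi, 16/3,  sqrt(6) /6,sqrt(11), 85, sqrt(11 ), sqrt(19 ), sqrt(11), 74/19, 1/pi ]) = [ 1/pi, sqrt( 6 )/6, pi , sqrt( 11 ), sqrt( 11 ),sqrt(11 ),74/19, sqrt(19),sqrt(19), 16/3, 85] 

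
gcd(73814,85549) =1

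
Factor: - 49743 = -3^2 * 5527^1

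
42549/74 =42549/74  =  574.99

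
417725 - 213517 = 204208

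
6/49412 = 3/24706 = 0.00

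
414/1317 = 138/439  =  0.31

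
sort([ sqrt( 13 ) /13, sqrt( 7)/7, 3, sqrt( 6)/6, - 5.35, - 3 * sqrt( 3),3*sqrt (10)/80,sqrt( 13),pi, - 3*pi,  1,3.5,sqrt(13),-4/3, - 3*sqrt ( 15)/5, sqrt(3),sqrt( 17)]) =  [ - 3 * pi, - 5.35, - 3*sqrt( 3),  -  3 * sqrt( 15 )/5, - 4/3, 3*sqrt( 10 ) /80, sqrt( 13)/13 , sqrt(7)/7,sqrt( 6)/6,1,sqrt(3 ) , 3, pi,3.5,sqrt( 13),sqrt (13),  sqrt( 17) ] 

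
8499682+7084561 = 15584243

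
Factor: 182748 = 2^2  *3^1*97^1 * 157^1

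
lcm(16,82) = 656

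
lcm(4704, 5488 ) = 32928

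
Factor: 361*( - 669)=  - 3^1*19^2*223^1 = - 241509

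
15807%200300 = 15807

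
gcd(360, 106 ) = 2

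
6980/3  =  6980/3 = 2326.67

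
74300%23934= 2498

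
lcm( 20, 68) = 340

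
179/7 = 25  +  4/7 = 25.57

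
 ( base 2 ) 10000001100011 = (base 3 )102101002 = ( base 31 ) 8JE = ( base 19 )13i7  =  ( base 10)8291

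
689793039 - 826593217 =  - 136800178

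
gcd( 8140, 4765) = 5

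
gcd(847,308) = 77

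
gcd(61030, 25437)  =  1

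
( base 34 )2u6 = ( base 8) 6412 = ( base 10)3338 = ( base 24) 5J2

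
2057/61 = 2057/61 = 33.72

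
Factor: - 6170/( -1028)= 2^( - 1)*5^1*257^( - 1)*617^1 = 3085/514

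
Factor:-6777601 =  - 6777601^1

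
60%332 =60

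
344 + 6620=6964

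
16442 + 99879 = 116321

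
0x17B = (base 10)379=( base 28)DF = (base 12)277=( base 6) 1431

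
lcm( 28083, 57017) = 1881561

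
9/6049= 9/6049 = 0.00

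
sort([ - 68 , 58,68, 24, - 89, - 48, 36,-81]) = [ - 89, - 81, - 68,-48, 24,36, 58,68 ] 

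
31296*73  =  2284608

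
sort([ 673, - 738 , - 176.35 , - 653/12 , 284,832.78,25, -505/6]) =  [ - 738,  -  176.35,  -  505/6, - 653/12 , 25, 284,  673,832.78 ] 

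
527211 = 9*58579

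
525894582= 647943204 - 122048622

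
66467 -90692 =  - 24225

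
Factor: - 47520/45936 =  - 2^1*3^1*5^1*29^(-1 ) = - 30/29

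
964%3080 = 964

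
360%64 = 40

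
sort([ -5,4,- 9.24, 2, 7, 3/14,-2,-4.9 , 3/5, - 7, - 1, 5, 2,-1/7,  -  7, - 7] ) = [-9.24, - 7, - 7, - 7,  -  5, - 4.9,-2, - 1, -1/7,  3/14  ,  3/5,2, 2,  4 , 5, 7]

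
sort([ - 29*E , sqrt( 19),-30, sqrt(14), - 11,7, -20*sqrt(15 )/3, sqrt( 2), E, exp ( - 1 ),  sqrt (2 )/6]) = [ - 29* E,-30, - 20*sqrt ( 15)/3,-11, sqrt( 2)/6, exp(-1),sqrt( 2), E,sqrt( 14),  sqrt( 19),7 ] 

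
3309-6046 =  - 2737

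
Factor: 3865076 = 2^2*191^1*5059^1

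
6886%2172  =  370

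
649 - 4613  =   - 3964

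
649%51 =37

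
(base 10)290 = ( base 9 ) 352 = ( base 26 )b4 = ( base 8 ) 442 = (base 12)202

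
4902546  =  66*74281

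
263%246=17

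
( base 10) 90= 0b1011010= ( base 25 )3f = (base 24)3I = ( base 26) 3C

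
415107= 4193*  99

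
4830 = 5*966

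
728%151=124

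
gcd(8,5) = 1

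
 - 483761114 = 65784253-549545367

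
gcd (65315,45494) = 1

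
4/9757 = 4/9757 =0.00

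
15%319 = 15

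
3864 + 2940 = 6804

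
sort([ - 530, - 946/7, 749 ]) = [ - 530,-946/7, 749]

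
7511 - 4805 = 2706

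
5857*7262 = 42533534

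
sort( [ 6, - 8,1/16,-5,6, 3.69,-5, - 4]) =[ - 8, - 5,-5, - 4 , 1/16,3.69, 6,  6]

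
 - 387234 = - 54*7171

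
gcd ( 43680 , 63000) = 840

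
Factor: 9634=2^1 * 4817^1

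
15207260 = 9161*1660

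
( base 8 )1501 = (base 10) 833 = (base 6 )3505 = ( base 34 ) oh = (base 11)698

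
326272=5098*64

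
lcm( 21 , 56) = 168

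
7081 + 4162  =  11243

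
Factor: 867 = 3^1*17^2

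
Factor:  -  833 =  - 7^2*17^1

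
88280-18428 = 69852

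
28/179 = 28/179  =  0.16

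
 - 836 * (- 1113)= 930468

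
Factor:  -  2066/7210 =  - 1033/3605=-5^( - 1)*7^( - 1 ) *103^(-1) * 1033^1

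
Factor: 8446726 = 2^1*4223363^1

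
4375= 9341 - 4966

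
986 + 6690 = 7676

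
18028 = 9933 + 8095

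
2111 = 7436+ - 5325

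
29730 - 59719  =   - 29989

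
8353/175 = 8353/175 =47.73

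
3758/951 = 3 + 905/951 = 3.95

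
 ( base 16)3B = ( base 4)323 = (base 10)59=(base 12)4B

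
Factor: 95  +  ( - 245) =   -  2^1*3^1*5^2 = - 150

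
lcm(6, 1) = 6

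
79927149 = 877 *91137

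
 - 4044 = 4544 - 8588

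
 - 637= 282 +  - 919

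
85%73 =12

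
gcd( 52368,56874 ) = 6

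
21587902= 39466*547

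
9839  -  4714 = 5125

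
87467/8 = 10933 + 3/8 = 10933.38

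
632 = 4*158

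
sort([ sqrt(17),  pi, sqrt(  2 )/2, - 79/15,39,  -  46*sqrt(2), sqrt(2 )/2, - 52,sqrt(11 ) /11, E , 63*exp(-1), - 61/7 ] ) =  [  -  46*  sqrt( 2 ) , - 52, - 61/7, - 79/15, sqrt(11)/11, sqrt( 2)/2,sqrt ( 2)/2, E, pi, sqrt(17),63*exp( - 1 ), 39] 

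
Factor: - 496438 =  - 2^1*401^1*619^1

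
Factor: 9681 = 3^1*7^1*461^1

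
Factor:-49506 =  - 2^1*3^1*37^1*223^1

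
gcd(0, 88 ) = 88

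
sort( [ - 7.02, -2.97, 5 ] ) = [ - 7.02, - 2.97,5 ] 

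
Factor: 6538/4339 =2^1 * 7^1*467^1 * 4339^(-1 ) 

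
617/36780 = 617/36780 = 0.02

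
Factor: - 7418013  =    -  3^1*139^1*17789^1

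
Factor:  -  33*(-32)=2^5*3^1*11^1=1056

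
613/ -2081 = -1 + 1468/2081 = - 0.29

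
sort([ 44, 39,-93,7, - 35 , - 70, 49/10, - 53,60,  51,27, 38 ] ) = [ - 93,-70,-53,-35,49/10, 7,  27, 38, 39,44,51, 60]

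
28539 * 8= 228312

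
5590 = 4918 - - 672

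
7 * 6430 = 45010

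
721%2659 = 721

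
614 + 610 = 1224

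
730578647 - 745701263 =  - 15122616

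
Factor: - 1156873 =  - 1156873^1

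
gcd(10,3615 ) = 5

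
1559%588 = 383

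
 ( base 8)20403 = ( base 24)EG3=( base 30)9bl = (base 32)883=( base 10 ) 8451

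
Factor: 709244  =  2^2  *281^1 *631^1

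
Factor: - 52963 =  - 52963^1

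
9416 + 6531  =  15947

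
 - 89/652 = - 1+563/652 = - 0.14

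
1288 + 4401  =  5689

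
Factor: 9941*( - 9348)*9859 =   -  916181766012  =  - 2^2 * 3^1*19^1*41^1*9859^1*9941^1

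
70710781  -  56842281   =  13868500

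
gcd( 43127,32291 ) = 7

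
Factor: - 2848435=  - 5^1*17^1*23^1*31^1*47^1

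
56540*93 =5258220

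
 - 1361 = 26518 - 27879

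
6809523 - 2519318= 4290205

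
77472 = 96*807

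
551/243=551/243=2.27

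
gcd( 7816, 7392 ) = 8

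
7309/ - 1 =-7309/1 = -7309.00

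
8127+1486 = 9613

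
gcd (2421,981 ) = 9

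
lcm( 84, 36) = 252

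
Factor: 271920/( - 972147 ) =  - 2^4 *5^1*89^( - 1) *103^1*331^(  -  1 ) = - 8240/29459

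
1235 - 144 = 1091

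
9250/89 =9250/89 = 103.93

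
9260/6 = 1543 + 1/3=1543.33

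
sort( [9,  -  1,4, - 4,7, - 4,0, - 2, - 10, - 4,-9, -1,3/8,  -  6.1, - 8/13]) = [ - 10, - 9,-6.1, - 4, - 4, - 4,-2 , - 1, - 1, - 8/13,0,3/8,4, 7,9 ]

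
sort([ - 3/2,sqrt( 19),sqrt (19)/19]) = [ - 3/2,sqrt(19)/19,sqrt( 19 )] 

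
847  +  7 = 854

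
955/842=955/842  =  1.13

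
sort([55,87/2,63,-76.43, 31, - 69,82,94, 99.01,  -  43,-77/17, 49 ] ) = [ - 76.43,  -  69, - 43, - 77/17, 31, 87/2, 49, 55, 63 , 82, 94, 99.01] 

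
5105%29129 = 5105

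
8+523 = 531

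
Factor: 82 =2^1  *  41^1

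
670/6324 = 335/3162 = 0.11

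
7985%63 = 47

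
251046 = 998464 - 747418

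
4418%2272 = 2146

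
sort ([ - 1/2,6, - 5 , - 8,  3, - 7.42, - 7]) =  [ - 8 , - 7.42 , - 7, - 5 , - 1/2, 3, 6 ] 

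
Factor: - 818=- 2^1 * 409^1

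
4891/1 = 4891 = 4891.00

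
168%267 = 168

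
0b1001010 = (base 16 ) 4a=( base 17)46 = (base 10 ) 74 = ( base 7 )134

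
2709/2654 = 1 + 55/2654 = 1.02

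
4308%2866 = 1442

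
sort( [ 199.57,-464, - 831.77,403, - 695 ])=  [ - 831.77, - 695, - 464,199.57,403]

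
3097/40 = 3097/40 = 77.42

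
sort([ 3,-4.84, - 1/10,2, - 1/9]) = [ - 4.84,-1/9,- 1/10,2, 3]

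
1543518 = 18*85751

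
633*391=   247503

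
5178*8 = 41424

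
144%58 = 28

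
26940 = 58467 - 31527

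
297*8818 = 2618946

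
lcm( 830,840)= 69720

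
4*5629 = 22516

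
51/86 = 51/86 = 0.59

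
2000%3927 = 2000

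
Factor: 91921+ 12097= 104018 = 2^1*52009^1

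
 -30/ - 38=15/19 = 0.79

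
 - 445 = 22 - 467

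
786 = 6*131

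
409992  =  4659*88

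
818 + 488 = 1306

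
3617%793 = 445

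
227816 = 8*28477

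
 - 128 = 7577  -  7705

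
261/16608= 87/5536 = 0.02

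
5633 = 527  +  5106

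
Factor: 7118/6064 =3559/3032  =  2^(  -  3)*379^( - 1)*3559^1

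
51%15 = 6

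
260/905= 52/181 = 0.29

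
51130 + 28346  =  79476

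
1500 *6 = 9000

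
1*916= 916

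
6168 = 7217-1049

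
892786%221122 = 8298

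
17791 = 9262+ 8529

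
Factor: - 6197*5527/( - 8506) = 34250819/8506 = 2^ ( - 1) * 4253^( - 1)*5527^1*6197^1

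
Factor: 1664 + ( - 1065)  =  599 = 599^1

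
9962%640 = 362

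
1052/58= 526/29 = 18.14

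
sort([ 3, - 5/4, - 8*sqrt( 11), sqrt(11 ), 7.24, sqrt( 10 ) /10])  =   [ - 8*sqrt( 11 ), - 5/4, sqrt( 10 ) /10, 3,sqrt(11 ), 7.24]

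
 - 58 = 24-82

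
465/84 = 155/28 = 5.54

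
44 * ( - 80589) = -3545916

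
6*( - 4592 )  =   - 27552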